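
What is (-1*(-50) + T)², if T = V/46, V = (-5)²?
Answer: 5405625/2116 ≈ 2554.6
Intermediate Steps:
V = 25
T = 25/46 ≈ 0.54348
(-1*(-50) + T)² = (-1*(-50) + 25/46)² = (50 + 25/46)² = (2325/46)² = 5405625/2116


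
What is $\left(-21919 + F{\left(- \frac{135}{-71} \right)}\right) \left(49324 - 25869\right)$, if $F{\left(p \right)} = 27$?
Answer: $-513476860$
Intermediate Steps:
$\left(-21919 + F{\left(- \frac{135}{-71} \right)}\right) \left(49324 - 25869\right) = \left(-21919 + 27\right) \left(49324 - 25869\right) = \left(-21892\right) 23455 = -513476860$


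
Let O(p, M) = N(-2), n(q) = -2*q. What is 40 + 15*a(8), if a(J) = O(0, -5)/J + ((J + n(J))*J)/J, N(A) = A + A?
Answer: -175/2 ≈ -87.500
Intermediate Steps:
N(A) = 2*A
O(p, M) = -4 (O(p, M) = 2*(-2) = -4)
a(J) = -J - 4/J (a(J) = -4/J + ((J - 2*J)*J)/J = -4/J + ((-J)*J)/J = -4/J + (-J²)/J = -4/J - J = -J - 4/J)
40 + 15*a(8) = 40 + 15*(-1*8 - 4/8) = 40 + 15*(-8 - 4*⅛) = 40 + 15*(-8 - ½) = 40 + 15*(-17/2) = 40 - 255/2 = -175/2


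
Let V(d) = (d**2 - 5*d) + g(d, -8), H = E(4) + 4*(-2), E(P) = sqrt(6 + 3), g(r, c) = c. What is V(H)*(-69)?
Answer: -2898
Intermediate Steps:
E(P) = 3 (E(P) = sqrt(9) = 3)
H = -5 (H = 3 + 4*(-2) = 3 - 8 = -5)
V(d) = -8 + d**2 - 5*d (V(d) = (d**2 - 5*d) - 8 = -8 + d**2 - 5*d)
V(H)*(-69) = (-8 + (-5)**2 - 5*(-5))*(-69) = (-8 + 25 + 25)*(-69) = 42*(-69) = -2898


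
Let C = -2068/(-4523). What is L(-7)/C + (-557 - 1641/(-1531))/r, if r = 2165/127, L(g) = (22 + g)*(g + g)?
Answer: -1685928546793/3427311910 ≈ -491.91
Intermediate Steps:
L(g) = 2*g*(22 + g) (L(g) = (22 + g)*(2*g) = 2*g*(22 + g))
C = 2068/4523 (C = -2068*(-1/4523) = 2068/4523 ≈ 0.45722)
r = 2165/127 (r = 2165*(1/127) = 2165/127 ≈ 17.047)
L(-7)/C + (-557 - 1641/(-1531))/r = (2*(-7)*(22 - 7))/(2068/4523) + (-557 - 1641/(-1531))/(2165/127) = (2*(-7)*15)*(4523/2068) + (-557 - 1641*(-1)/1531)*(127/2165) = -210*4523/2068 + (-557 - 1*(-1641/1531))*(127/2165) = -474915/1034 + (-557 + 1641/1531)*(127/2165) = -474915/1034 - 851126/1531*127/2165 = -474915/1034 - 108093002/3314615 = -1685928546793/3427311910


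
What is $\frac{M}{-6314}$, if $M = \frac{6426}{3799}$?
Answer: $- \frac{459}{1713349} \approx -0.0002679$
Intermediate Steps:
$M = \frac{6426}{3799}$ ($M = 6426 \cdot \frac{1}{3799} = \frac{6426}{3799} \approx 1.6915$)
$\frac{M}{-6314} = \frac{6426}{3799 \left(-6314\right)} = \frac{6426}{3799} \left(- \frac{1}{6314}\right) = - \frac{459}{1713349}$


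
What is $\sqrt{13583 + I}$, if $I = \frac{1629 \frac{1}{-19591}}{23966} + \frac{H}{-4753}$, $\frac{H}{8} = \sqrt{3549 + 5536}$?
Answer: $\frac{\sqrt{1380510036434568238698573074 - 171066921706388872736 \sqrt{9085}}}{318802658174} \approx 116.55$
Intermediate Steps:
$H = 8 \sqrt{9085}$ ($H = 8 \sqrt{3549 + 5536} = 8 \sqrt{9085} \approx 762.52$)
$I = - \frac{1629}{469517906} - \frac{8 \sqrt{9085}}{4753}$ ($I = \frac{1629 \frac{1}{-19591}}{23966} + \frac{8 \sqrt{9085}}{-4753} = 1629 \left(- \frac{1}{19591}\right) \frac{1}{23966} + 8 \sqrt{9085} \left(- \frac{1}{4753}\right) = \left(- \frac{1629}{19591}\right) \frac{1}{23966} - \frac{8 \sqrt{9085}}{4753} = - \frac{1629}{469517906} - \frac{8 \sqrt{9085}}{4753} \approx -0.16043$)
$\sqrt{13583 + I} = \sqrt{13583 - \left(\frac{1629}{469517906} + \frac{8 \sqrt{9085}}{4753}\right)} = \sqrt{\frac{6377461715569}{469517906} - \frac{8 \sqrt{9085}}{4753}}$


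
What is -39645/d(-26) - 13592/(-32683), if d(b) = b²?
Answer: -1286529343/22093708 ≈ -58.231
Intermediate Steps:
-39645/d(-26) - 13592/(-32683) = -39645/((-26)²) - 13592/(-32683) = -39645/676 - 13592*(-1/32683) = -39645*1/676 + 13592/32683 = -39645/676 + 13592/32683 = -1286529343/22093708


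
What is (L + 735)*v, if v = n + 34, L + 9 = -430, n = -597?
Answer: -166648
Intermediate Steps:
L = -439 (L = -9 - 430 = -439)
v = -563 (v = -597 + 34 = -563)
(L + 735)*v = (-439 + 735)*(-563) = 296*(-563) = -166648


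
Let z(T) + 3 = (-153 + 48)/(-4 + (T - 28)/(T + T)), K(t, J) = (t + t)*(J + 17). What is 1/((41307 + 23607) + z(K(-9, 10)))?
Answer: 241/15650841 ≈ 1.5399e-5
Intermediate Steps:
K(t, J) = 2*t*(17 + J) (K(t, J) = (2*t)*(17 + J) = 2*t*(17 + J))
z(T) = -3 - 105/(-4 + (-28 + T)/(2*T)) (z(T) = -3 + (-153 + 48)/(-4 + (T - 28)/(T + T)) = -3 - 105/(-4 + (-28 + T)/((2*T))) = -3 - 105/(-4 + (-28 + T)*(1/(2*T))) = -3 - 105/(-4 + (-28 + T)/(2*T)))
1/((41307 + 23607) + z(K(-9, 10))) = 1/((41307 + 23607) + 3*(-4 + 9*(2*(-9)*(17 + 10)))/(4 + 2*(-9)*(17 + 10))) = 1/(64914 + 3*(-4 + 9*(2*(-9)*27))/(4 + 2*(-9)*27)) = 1/(64914 + 3*(-4 + 9*(-486))/(4 - 486)) = 1/(64914 + 3*(-4 - 4374)/(-482)) = 1/(64914 + 3*(-1/482)*(-4378)) = 1/(64914 + 6567/241) = 1/(15650841/241) = 241/15650841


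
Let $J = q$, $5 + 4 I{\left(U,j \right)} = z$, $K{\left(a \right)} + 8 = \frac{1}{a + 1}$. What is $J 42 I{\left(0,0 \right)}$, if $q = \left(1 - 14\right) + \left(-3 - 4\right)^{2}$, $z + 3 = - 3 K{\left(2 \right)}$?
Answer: $5670$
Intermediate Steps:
$K{\left(a \right)} = -8 + \frac{1}{1 + a}$ ($K{\left(a \right)} = -8 + \frac{1}{a + 1} = -8 + \frac{1}{1 + a}$)
$z = 20$ ($z = -3 - 3 \frac{-7 - 16}{1 + 2} = -3 - 3 \frac{-7 - 16}{3} = -3 - 3 \cdot \frac{1}{3} \left(-23\right) = -3 - -23 = -3 + 23 = 20$)
$I{\left(U,j \right)} = \frac{15}{4}$ ($I{\left(U,j \right)} = - \frac{5}{4} + \frac{1}{4} \cdot 20 = - \frac{5}{4} + 5 = \frac{15}{4}$)
$q = 36$ ($q = -13 + \left(-7\right)^{2} = -13 + 49 = 36$)
$J = 36$
$J 42 I{\left(0,0 \right)} = 36 \cdot 42 \cdot \frac{15}{4} = 1512 \cdot \frac{15}{4} = 5670$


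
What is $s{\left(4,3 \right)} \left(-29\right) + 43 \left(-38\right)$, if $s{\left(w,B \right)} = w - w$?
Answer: $-1634$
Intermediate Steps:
$s{\left(w,B \right)} = 0$
$s{\left(4,3 \right)} \left(-29\right) + 43 \left(-38\right) = 0 \left(-29\right) + 43 \left(-38\right) = 0 - 1634 = -1634$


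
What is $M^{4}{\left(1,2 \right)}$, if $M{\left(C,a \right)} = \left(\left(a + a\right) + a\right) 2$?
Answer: $20736$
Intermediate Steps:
$M{\left(C,a \right)} = 6 a$ ($M{\left(C,a \right)} = \left(2 a + a\right) 2 = 3 a 2 = 6 a$)
$M^{4}{\left(1,2 \right)} = \left(6 \cdot 2\right)^{4} = 12^{4} = 20736$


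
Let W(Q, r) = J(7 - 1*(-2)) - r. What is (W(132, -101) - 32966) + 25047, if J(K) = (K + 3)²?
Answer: -7674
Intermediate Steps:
J(K) = (3 + K)²
W(Q, r) = 144 - r (W(Q, r) = (3 + (7 - 1*(-2)))² - r = (3 + (7 + 2))² - r = (3 + 9)² - r = 12² - r = 144 - r)
(W(132, -101) - 32966) + 25047 = ((144 - 1*(-101)) - 32966) + 25047 = ((144 + 101) - 32966) + 25047 = (245 - 32966) + 25047 = -32721 + 25047 = -7674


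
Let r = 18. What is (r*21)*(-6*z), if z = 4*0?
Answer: 0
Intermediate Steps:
z = 0
(r*21)*(-6*z) = (18*21)*(-6*0) = 378*0 = 0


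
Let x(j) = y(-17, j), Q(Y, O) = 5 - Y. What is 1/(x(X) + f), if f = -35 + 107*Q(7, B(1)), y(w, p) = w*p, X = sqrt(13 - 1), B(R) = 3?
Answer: -83/19511 + 34*sqrt(3)/58533 ≈ -0.0032479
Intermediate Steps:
X = 2*sqrt(3) (X = sqrt(12) = 2*sqrt(3) ≈ 3.4641)
y(w, p) = p*w
x(j) = -17*j (x(j) = j*(-17) = -17*j)
f = -249 (f = -35 + 107*(5 - 1*7) = -35 + 107*(5 - 7) = -35 + 107*(-2) = -35 - 214 = -249)
1/(x(X) + f) = 1/(-34*sqrt(3) - 249) = 1/(-249 - 34*sqrt(3))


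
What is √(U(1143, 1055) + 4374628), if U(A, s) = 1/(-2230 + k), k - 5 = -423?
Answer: √7668617892266/1324 ≈ 2091.6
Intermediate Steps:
k = -418 (k = 5 - 423 = -418)
U(A, s) = -1/2648 (U(A, s) = 1/(-2230 - 418) = 1/(-2648) = -1/2648)
√(U(1143, 1055) + 4374628) = √(-1/2648 + 4374628) = √(11584014943/2648) = √7668617892266/1324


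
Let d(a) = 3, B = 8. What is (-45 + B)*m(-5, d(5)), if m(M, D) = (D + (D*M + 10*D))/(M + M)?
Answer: 333/5 ≈ 66.600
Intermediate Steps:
m(M, D) = (11*D + D*M)/(2*M) (m(M, D) = (D + (10*D + D*M))/((2*M)) = (11*D + D*M)*(1/(2*M)) = (11*D + D*M)/(2*M))
(-45 + B)*m(-5, d(5)) = (-45 + 8)*((½)*3*(11 - 5)/(-5)) = -37*3*(-1)*6/(2*5) = -37*(-9/5) = 333/5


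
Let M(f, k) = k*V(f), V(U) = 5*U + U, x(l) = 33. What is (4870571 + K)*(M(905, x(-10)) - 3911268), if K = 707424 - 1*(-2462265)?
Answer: -30006877460280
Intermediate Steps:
K = 3169689 (K = 707424 + 2462265 = 3169689)
V(U) = 6*U
M(f, k) = 6*f*k (M(f, k) = k*(6*f) = 6*f*k)
(4870571 + K)*(M(905, x(-10)) - 3911268) = (4870571 + 3169689)*(6*905*33 - 3911268) = 8040260*(179190 - 3911268) = 8040260*(-3732078) = -30006877460280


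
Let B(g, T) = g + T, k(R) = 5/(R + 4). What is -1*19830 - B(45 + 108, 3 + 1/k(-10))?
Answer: -99924/5 ≈ -19985.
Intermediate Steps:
k(R) = 5/(4 + R)
B(g, T) = T + g
-1*19830 - B(45 + 108, 3 + 1/k(-10)) = -1*19830 - ((3 + 1/(5/(4 - 10))) + (45 + 108)) = -19830 - ((3 + 1/(5/(-6))) + 153) = -19830 - ((3 + 1/(5*(-⅙))) + 153) = -19830 - ((3 + 1/(-⅚)) + 153) = -19830 - ((3 - 6/5) + 153) = -19830 - (9/5 + 153) = -19830 - 1*774/5 = -19830 - 774/5 = -99924/5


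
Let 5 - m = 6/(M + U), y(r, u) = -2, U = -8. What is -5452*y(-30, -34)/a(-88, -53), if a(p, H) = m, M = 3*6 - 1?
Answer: 32712/13 ≈ 2516.3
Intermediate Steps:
M = 17 (M = 18 - 1 = 17)
m = 13/3 (m = 5 - 6/(17 - 8) = 5 - 6/9 = 5 - 1*⅔ = 5 - ⅔ = 13/3 ≈ 4.3333)
a(p, H) = 13/3
-5452*y(-30, -34)/a(-88, -53) = -5452/((13/3)/(-2)) = -5452/((13/3)*(-½)) = -5452/(-13/6) = -5452*(-6/13) = 32712/13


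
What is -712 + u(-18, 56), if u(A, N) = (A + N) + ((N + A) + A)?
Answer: -654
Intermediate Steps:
u(A, N) = 2*N + 3*A (u(A, N) = (A + N) + ((A + N) + A) = (A + N) + (N + 2*A) = 2*N + 3*A)
-712 + u(-18, 56) = -712 + (2*56 + 3*(-18)) = -712 + (112 - 54) = -712 + 58 = -654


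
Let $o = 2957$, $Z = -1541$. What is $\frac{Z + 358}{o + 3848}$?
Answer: $- \frac{1183}{6805} \approx -0.17384$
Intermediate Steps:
$\frac{Z + 358}{o + 3848} = \frac{-1541 + 358}{2957 + 3848} = - \frac{1183}{6805}$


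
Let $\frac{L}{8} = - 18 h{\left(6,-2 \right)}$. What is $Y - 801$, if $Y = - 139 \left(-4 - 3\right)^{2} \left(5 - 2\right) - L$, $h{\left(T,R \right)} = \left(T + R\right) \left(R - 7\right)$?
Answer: $-26418$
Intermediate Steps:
$h{\left(T,R \right)} = \left(-7 + R\right) \left(R + T\right)$ ($h{\left(T,R \right)} = \left(R + T\right) \left(-7 + R\right) = \left(-7 + R\right) \left(R + T\right)$)
$L = 5184$ ($L = 8 \left(- 18 \left(\left(-2\right)^{2} - -14 - 42 - 12\right)\right) = 8 \left(- 18 \left(4 + 14 - 42 - 12\right)\right) = 8 \left(\left(-18\right) \left(-36\right)\right) = 8 \cdot 648 = 5184$)
$Y = -25617$ ($Y = - 139 \left(-4 - 3\right)^{2} \left(5 - 2\right) - 5184 = - 139 \left(-7\right)^{2} \cdot 3 - 5184 = - 139 \cdot 49 \cdot 3 - 5184 = \left(-139\right) 147 - 5184 = -20433 - 5184 = -25617$)
$Y - 801 = -25617 - 801 = -26418$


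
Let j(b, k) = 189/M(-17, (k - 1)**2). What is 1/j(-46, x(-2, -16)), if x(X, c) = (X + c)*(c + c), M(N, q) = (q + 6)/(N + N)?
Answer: -47233/918 ≈ -51.452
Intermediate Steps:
M(N, q) = (6 + q)/(2*N) (M(N, q) = (6 + q)/((2*N)) = (6 + q)*(1/(2*N)) = (6 + q)/(2*N))
x(X, c) = 2*c*(X + c) (x(X, c) = (X + c)*(2*c) = 2*c*(X + c))
j(b, k) = 189/(-3/17 - (-1 + k)**2/34) (j(b, k) = 189/(((1/2)*(6 + (k - 1)**2)/(-17))) = 189/(((1/2)*(-1/17)*(6 + (-1 + k)**2))) = 189/(-3/17 - (-1 + k)**2/34))
1/j(-46, x(-2, -16)) = 1/(6426/(-6 - (-1 + 2*(-16)*(-2 - 16))**2)) = 1/(6426/(-6 - (-1 + 2*(-16)*(-18))**2)) = 1/(6426/(-6 - (-1 + 576)**2)) = 1/(6426/(-6 - 1*575**2)) = 1/(6426/(-6 - 1*330625)) = 1/(6426/(-6 - 330625)) = 1/(6426/(-330631)) = 1/(6426*(-1/330631)) = 1/(-918/47233) = -47233/918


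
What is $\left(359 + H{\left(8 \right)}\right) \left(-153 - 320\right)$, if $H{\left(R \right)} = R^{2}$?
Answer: $-200079$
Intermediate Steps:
$\left(359 + H{\left(8 \right)}\right) \left(-153 - 320\right) = \left(359 + 8^{2}\right) \left(-153 - 320\right) = \left(359 + 64\right) \left(-473\right) = 423 \left(-473\right) = -200079$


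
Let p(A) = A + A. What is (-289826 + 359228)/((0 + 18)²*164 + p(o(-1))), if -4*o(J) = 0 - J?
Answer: 138804/106271 ≈ 1.3061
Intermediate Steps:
o(J) = J/4 (o(J) = -(0 - J)/4 = -(-1)*J/4 = J/4)
p(A) = 2*A
(-289826 + 359228)/((0 + 18)²*164 + p(o(-1))) = (-289826 + 359228)/((0 + 18)²*164 + 2*((¼)*(-1))) = 69402/(18²*164 + 2*(-¼)) = 69402/(324*164 - ½) = 69402/(53136 - ½) = 69402/(106271/2) = 69402*(2/106271) = 138804/106271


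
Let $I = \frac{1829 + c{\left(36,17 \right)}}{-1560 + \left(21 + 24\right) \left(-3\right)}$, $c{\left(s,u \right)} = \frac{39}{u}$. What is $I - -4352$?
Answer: $\frac{125371748}{28815} \approx 4350.9$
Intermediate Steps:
$I = - \frac{31132}{28815}$ ($I = \frac{1829 + \frac{39}{17}}{-1560 + \left(21 + 24\right) \left(-3\right)} = \frac{1829 + 39 \cdot \frac{1}{17}}{-1560 + 45 \left(-3\right)} = \frac{1829 + \frac{39}{17}}{-1560 - 135} = \frac{31132}{17 \left(-1695\right)} = \frac{31132}{17} \left(- \frac{1}{1695}\right) = - \frac{31132}{28815} \approx -1.0804$)
$I - -4352 = - \frac{31132}{28815} - -4352 = - \frac{31132}{28815} + 4352 = \frac{125371748}{28815}$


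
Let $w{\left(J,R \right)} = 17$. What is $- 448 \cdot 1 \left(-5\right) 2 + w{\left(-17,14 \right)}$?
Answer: $4497$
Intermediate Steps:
$- 448 \cdot 1 \left(-5\right) 2 + w{\left(-17,14 \right)} = - 448 \cdot 1 \left(-5\right) 2 + 17 = - 448 \left(\left(-5\right) 2\right) + 17 = \left(-448\right) \left(-10\right) + 17 = 4480 + 17 = 4497$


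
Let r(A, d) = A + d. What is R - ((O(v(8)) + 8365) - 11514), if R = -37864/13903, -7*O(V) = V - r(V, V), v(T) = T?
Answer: 306087557/97321 ≈ 3145.1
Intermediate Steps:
O(V) = V/7 (O(V) = -(V - (V + V))/7 = -(V - 2*V)/7 = -(-1)*V/7 = V/7)
R = -37864/13903 (R = -37864*1/13903 = -37864/13903 ≈ -2.7234)
R - ((O(v(8)) + 8365) - 11514) = -37864/13903 - (((1/7)*8 + 8365) - 11514) = -37864/13903 - ((8/7 + 8365) - 11514) = -37864/13903 - (58563/7 - 11514) = -37864/13903 - 1*(-22035/7) = -37864/13903 + 22035/7 = 306087557/97321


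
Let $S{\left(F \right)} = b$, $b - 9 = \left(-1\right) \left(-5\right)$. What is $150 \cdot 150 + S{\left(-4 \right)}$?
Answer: $22514$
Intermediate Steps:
$b = 14$ ($b = 9 - -5 = 9 + 5 = 14$)
$S{\left(F \right)} = 14$
$150 \cdot 150 + S{\left(-4 \right)} = 150 \cdot 150 + 14 = 22500 + 14 = 22514$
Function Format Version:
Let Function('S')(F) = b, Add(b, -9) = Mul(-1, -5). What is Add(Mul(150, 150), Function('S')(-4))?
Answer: 22514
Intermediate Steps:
b = 14 (b = Add(9, Mul(-1, -5)) = Add(9, 5) = 14)
Function('S')(F) = 14
Add(Mul(150, 150), Function('S')(-4)) = Add(Mul(150, 150), 14) = Add(22500, 14) = 22514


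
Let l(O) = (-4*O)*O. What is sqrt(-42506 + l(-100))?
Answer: I*sqrt(82506) ≈ 287.24*I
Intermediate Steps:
l(O) = -4*O**2
sqrt(-42506 + l(-100)) = sqrt(-42506 - 4*(-100)**2) = sqrt(-42506 - 4*10000) = sqrt(-42506 - 40000) = sqrt(-82506) = I*sqrt(82506)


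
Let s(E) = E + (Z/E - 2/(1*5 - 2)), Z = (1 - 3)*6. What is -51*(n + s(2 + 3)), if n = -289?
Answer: 73202/5 ≈ 14640.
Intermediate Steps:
Z = -12 (Z = -2*6 = -12)
s(E) = -⅔ + E - 12/E (s(E) = E + (-12/E - 2/(1*5 - 2)) = E + (-12/E - 2/(5 - 2)) = E + (-12/E - 2/3) = E + (-12/E - 2*⅓) = E + (-12/E - ⅔) = E + (-⅔ - 12/E) = -⅔ + E - 12/E)
-51*(n + s(2 + 3)) = -51*(-289 + (-⅔ + (2 + 3) - 12/(2 + 3))) = -51*(-289 + (-⅔ + 5 - 12/5)) = -51*(-289 + 29/15) = -51*(-4306/15) = 73202/5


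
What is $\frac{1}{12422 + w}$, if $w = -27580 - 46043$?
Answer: $- \frac{1}{61201} \approx -1.634 \cdot 10^{-5}$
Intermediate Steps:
$w = -73623$
$\frac{1}{12422 + w} = \frac{1}{12422 - 73623} = \frac{1}{-61201} = - \frac{1}{61201}$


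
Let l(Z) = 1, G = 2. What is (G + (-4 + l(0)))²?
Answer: 1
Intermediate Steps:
(G + (-4 + l(0)))² = (2 + (-4 + 1))² = (2 - 3)² = (-1)² = 1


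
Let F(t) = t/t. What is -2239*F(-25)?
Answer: -2239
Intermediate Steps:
F(t) = 1
-2239*F(-25) = -2239*1 = -2239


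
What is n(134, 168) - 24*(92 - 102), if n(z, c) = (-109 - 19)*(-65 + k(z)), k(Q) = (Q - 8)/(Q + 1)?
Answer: 126608/15 ≈ 8440.5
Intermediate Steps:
k(Q) = (-8 + Q)/(1 + Q)
n(z, c) = 8320 - 128*(-8 + z)/(1 + z) (n(z, c) = (-109 - 19)*(-65 + (-8 + z)/(1 + z)) = -128*(-65 + (-8 + z)/(1 + z)) = 8320 - 128*(-8 + z)/(1 + z))
n(134, 168) - 24*(92 - 102) = 128*(73 + 64*134)/(1 + 134) - 24*(92 - 102) = 128*(73 + 8576)/135 - 24*(-10) = 128*(1/135)*8649 - 1*(-240) = 123008/15 + 240 = 126608/15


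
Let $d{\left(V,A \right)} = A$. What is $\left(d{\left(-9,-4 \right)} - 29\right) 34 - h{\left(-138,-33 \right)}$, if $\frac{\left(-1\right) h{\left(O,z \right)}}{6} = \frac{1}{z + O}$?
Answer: $- \frac{63956}{57} \approx -1122.0$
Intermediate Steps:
$h{\left(O,z \right)} = - \frac{6}{O + z}$ ($h{\left(O,z \right)} = - \frac{6}{z + O} = - \frac{6}{O + z}$)
$\left(d{\left(-9,-4 \right)} - 29\right) 34 - h{\left(-138,-33 \right)} = \left(-4 - 29\right) 34 - - \frac{6}{-138 - 33} = \left(-33\right) 34 - - \frac{6}{-171} = -1122 - \left(-6\right) \left(- \frac{1}{171}\right) = -1122 - \frac{2}{57} = - \frac{63956}{57}$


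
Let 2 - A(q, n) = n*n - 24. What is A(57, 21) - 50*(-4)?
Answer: -215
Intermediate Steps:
A(q, n) = 26 - n**2 (A(q, n) = 2 - (n*n - 24) = 2 - (n**2 - 24) = 2 - (-24 + n**2) = 2 + (24 - n**2) = 26 - n**2)
A(57, 21) - 50*(-4) = (26 - 1*21**2) - 50*(-4) = (26 - 1*441) + 200 = (26 - 441) + 200 = -415 + 200 = -215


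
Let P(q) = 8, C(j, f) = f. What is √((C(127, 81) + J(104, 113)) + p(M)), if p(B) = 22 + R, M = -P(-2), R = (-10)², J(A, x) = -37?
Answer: √166 ≈ 12.884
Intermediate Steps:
R = 100
M = -8 (M = -1*8 = -8)
p(B) = 122 (p(B) = 22 + 100 = 122)
√((C(127, 81) + J(104, 113)) + p(M)) = √((81 - 37) + 122) = √(44 + 122) = √166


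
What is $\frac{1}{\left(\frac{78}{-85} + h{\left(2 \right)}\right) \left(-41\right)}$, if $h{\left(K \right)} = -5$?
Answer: $\frac{85}{20623} \approx 0.0041216$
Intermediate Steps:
$\frac{1}{\left(\frac{78}{-85} + h{\left(2 \right)}\right) \left(-41\right)} = \frac{1}{\left(\frac{78}{-85} - 5\right) \left(-41\right)} = \frac{1}{\left(78 \left(- \frac{1}{85}\right) - 5\right) \left(-41\right)} = \frac{1}{\left(- \frac{78}{85} - 5\right) \left(-41\right)} = \frac{1}{\left(- \frac{503}{85}\right) \left(-41\right)} = \frac{1}{\frac{20623}{85}} = \frac{85}{20623}$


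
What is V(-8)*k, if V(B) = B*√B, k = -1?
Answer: 16*I*√2 ≈ 22.627*I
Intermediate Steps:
V(B) = B^(3/2)
V(-8)*k = (-8)^(3/2)*(-1) = -16*I*√2*(-1) = 16*I*√2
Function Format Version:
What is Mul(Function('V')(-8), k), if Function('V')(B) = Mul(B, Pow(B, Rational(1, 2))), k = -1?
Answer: Mul(16, I, Pow(2, Rational(1, 2))) ≈ Mul(22.627, I)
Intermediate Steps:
Function('V')(B) = Pow(B, Rational(3, 2))
Mul(Function('V')(-8), k) = Mul(Pow(-8, Rational(3, 2)), -1) = Mul(Mul(-16, I, Pow(2, Rational(1, 2))), -1) = Mul(16, I, Pow(2, Rational(1, 2)))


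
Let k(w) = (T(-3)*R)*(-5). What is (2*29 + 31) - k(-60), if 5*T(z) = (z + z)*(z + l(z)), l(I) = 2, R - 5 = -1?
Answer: 113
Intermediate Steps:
R = 4 (R = 5 - 1 = 4)
T(z) = 2*z*(2 + z)/5 (T(z) = ((z + z)*(z + 2))/5 = ((2*z)*(2 + z))/5 = (2*z*(2 + z))/5 = 2*z*(2 + z)/5)
k(w) = -24 (k(w) = (((2/5)*(-3)*(2 - 3))*4)*(-5) = (((2/5)*(-3)*(-1))*4)*(-5) = ((6/5)*4)*(-5) = (24/5)*(-5) = -24)
(2*29 + 31) - k(-60) = (2*29 + 31) - 1*(-24) = (58 + 31) + 24 = 89 + 24 = 113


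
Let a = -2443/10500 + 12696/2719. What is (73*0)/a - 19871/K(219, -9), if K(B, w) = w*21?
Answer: 19871/189 ≈ 105.14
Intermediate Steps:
K(B, w) = 21*w
a = 18095069/4078500 (a = -2443*1/10500 + 12696*(1/2719) = -349/1500 + 12696/2719 = 18095069/4078500 ≈ 4.4367)
(73*0)/a - 19871/K(219, -9) = (73*0)/(18095069/4078500) - 19871/(21*(-9)) = 0*(4078500/18095069) - 19871/(-189) = 0 - 19871*(-1/189) = 0 + 19871/189 = 19871/189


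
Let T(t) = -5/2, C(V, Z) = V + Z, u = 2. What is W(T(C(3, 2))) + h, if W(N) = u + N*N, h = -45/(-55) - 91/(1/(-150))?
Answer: 600999/44 ≈ 13659.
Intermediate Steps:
T(t) = -5/2 (T(t) = -5*½ = -5/2)
h = 150159/11 (h = -45*(-1/55) - 91/(-1/150) = 9/11 - 91*(-150) = 9/11 + 13650 = 150159/11 ≈ 13651.)
W(N) = 2 + N² (W(N) = 2 + N*N = 2 + N²)
W(T(C(3, 2))) + h = (2 + (-5/2)²) + 150159/11 = (2 + 25/4) + 150159/11 = 33/4 + 150159/11 = 600999/44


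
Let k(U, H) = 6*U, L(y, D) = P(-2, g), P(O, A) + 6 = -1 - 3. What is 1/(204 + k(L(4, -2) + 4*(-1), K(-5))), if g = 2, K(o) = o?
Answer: 1/120 ≈ 0.0083333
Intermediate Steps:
P(O, A) = -10 (P(O, A) = -6 + (-1 - 3) = -6 - 4 = -10)
L(y, D) = -10
1/(204 + k(L(4, -2) + 4*(-1), K(-5))) = 1/(204 + 6*(-10 + 4*(-1))) = 1/(204 + 6*(-10 - 4)) = 1/(204 + 6*(-14)) = 1/(204 - 84) = 1/120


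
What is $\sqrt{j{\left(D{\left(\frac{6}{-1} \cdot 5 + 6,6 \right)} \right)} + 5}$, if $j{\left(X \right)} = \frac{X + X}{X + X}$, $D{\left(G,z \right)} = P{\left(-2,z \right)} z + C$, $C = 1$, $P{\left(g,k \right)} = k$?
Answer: $\sqrt{6} \approx 2.4495$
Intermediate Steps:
$D{\left(G,z \right)} = 1 + z^{2}$ ($D{\left(G,z \right)} = z z + 1 = z^{2} + 1 = 1 + z^{2}$)
$j{\left(X \right)} = 1$ ($j{\left(X \right)} = \frac{2 X}{2 X} = 2 X \frac{1}{2 X} = 1$)
$\sqrt{j{\left(D{\left(\frac{6}{-1} \cdot 5 + 6,6 \right)} \right)} + 5} = \sqrt{1 + 5} = \sqrt{6}$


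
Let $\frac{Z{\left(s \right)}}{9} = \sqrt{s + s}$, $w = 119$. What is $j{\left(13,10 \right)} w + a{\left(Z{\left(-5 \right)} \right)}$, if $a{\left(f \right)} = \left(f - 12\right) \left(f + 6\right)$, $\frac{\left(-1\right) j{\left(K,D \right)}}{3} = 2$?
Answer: $-1596 - 54 i \sqrt{10} \approx -1596.0 - 170.76 i$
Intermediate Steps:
$j{\left(K,D \right)} = -6$ ($j{\left(K,D \right)} = \left(-3\right) 2 = -6$)
$Z{\left(s \right)} = 9 \sqrt{2} \sqrt{s}$ ($Z{\left(s \right)} = 9 \sqrt{s + s} = 9 \sqrt{2 s} = 9 \sqrt{2} \sqrt{s}$)
$a{\left(f \right)} = \left(-12 + f\right) \left(6 + f\right)$
$j{\left(13,10 \right)} w + a{\left(Z{\left(-5 \right)} \right)} = \left(-6\right) 119 - \left(72 + 810 + 6 \cdot 9 \sqrt{2} \sqrt{-5}\right) = -714 - \left(72 + 810 + 6 \cdot 9 \sqrt{2} i \sqrt{5}\right) = -714 - \left(72 + 810 + 6 \cdot 9 i \sqrt{10}\right) = -714 - \left(882 + 54 i \sqrt{10}\right) = -1596 - 54 i \sqrt{10}$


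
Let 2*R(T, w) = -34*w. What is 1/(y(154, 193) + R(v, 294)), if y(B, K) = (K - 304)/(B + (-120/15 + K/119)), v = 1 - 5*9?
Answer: -17567/87813075 ≈ -0.00020005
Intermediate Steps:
v = -44 (v = 1 - 45 = -44)
R(T, w) = -17*w (R(T, w) = (-34*w)/2 = -17*w)
y(B, K) = (-304 + K)/(-8 + B + K/119) (y(B, K) = (-304 + K)/(B + (-120*1/15 + K*(1/119))) = (-304 + K)/(B + (-8 + K/119)) = (-304 + K)/(-8 + B + K/119))
1/(y(154, 193) + R(v, 294)) = 1/(119*(-304 + 193)/(-952 + 193 + 119*154) - 17*294) = 1/(119*(-111)/(-952 + 193 + 18326) - 4998) = 1/(119*(-111)/17567 - 4998) = 1/(119*(1/17567)*(-111) - 4998) = 1/(-13209/17567 - 4998) = 1/(-87813075/17567) = -17567/87813075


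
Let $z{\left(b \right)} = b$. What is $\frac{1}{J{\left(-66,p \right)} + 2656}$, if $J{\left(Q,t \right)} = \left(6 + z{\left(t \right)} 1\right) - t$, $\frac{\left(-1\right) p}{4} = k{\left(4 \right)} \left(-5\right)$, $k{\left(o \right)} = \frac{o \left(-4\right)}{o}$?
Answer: $\frac{1}{2662} \approx 0.00037566$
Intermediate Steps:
$k{\left(o \right)} = -4$ ($k{\left(o \right)} = \frac{\left(-4\right) o}{o} = -4$)
$p = -80$ ($p = - 4 \left(\left(-4\right) \left(-5\right)\right) = \left(-4\right) 20 = -80$)
$J{\left(Q,t \right)} = 6$ ($J{\left(Q,t \right)} = \left(6 + t 1\right) - t = \left(6 + t\right) - t = 6$)
$\frac{1}{J{\left(-66,p \right)} + 2656} = \frac{1}{6 + 2656} = \frac{1}{2662}$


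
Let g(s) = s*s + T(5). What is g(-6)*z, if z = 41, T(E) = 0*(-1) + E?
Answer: 1681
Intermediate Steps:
T(E) = E (T(E) = 0 + E = E)
g(s) = 5 + s² (g(s) = s*s + 5 = s² + 5 = 5 + s²)
g(-6)*z = (5 + (-6)²)*41 = (5 + 36)*41 = 41*41 = 1681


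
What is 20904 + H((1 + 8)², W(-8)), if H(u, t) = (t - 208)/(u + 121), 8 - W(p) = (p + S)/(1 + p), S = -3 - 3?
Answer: 20903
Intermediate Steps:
S = -6
W(p) = 8 - (-6 + p)/(1 + p) (W(p) = 8 - (p - 6)/(1 + p) = 8 - (-6 + p)/(1 + p))
H(u, t) = (-208 + t)/(121 + u)
20904 + H((1 + 8)², W(-8)) = 20904 + (-208 + 7*(2 - 8)/(1 - 8))/(121 + (1 + 8)²) = 20904 + (-208 + 7*(-6)/(-7))/(121 + 9²) = 20904 + (-208 + 7*(-⅐)*(-6))/(121 + 81) = 20904 + (-208 + 6)/202 = 20904 + (1/202)*(-202) = 20904 - 1 = 20903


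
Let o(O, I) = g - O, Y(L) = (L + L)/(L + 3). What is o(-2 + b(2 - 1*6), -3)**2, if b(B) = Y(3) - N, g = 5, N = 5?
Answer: 121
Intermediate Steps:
Y(L) = 2*L/(3 + L) (Y(L) = (2*L)/(3 + L) = 2*L/(3 + L))
b(B) = -4 (b(B) = 2*3/(3 + 3) - 1*5 = 2*3/6 - 5 = 2*3*(1/6) - 5 = 1 - 5 = -4)
o(O, I) = 5 - O
o(-2 + b(2 - 1*6), -3)**2 = (5 - (-2 - 4))**2 = (5 - 1*(-6))**2 = (5 + 6)**2 = 11**2 = 121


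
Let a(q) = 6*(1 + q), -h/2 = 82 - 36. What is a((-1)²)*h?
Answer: -1104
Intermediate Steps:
h = -92 (h = -2*(82 - 36) = -2*46 = -92)
a(q) = 6 + 6*q
a((-1)²)*h = (6 + 6*(-1)²)*(-92) = (6 + 6*1)*(-92) = (6 + 6)*(-92) = 12*(-92) = -1104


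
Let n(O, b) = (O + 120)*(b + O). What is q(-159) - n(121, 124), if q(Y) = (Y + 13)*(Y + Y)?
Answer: -12617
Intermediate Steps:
n(O, b) = (120 + O)*(O + b)
q(Y) = 2*Y*(13 + Y) (q(Y) = (13 + Y)*(2*Y) = 2*Y*(13 + Y))
q(-159) - n(121, 124) = 2*(-159)*(13 - 159) - (121² + 120*121 + 120*124 + 121*124) = 2*(-159)*(-146) - (14641 + 14520 + 14880 + 15004) = 46428 - 1*59045 = 46428 - 59045 = -12617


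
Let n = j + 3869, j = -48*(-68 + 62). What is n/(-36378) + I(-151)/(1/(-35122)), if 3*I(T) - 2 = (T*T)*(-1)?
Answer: 9709851788071/36378 ≈ 2.6692e+8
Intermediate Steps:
j = 288 (j = -48*(-6) = 288)
I(T) = ⅔ - T²/3 (I(T) = ⅔ + ((T*T)*(-1))/3 = ⅔ + (T²*(-1))/3 = ⅔ + (-T²)/3 = ⅔ - T²/3)
n = 4157 (n = 288 + 3869 = 4157)
n/(-36378) + I(-151)/(1/(-35122)) = 4157/(-36378) + (⅔ - ⅓*(-151)²)/(1/(-35122)) = 4157*(-1/36378) + (⅔ - ⅓*22801)/(-1/35122) = -4157/36378 + (⅔ - 22801/3)*(-35122) = -4157/36378 - 22799/3*(-35122) = -4157/36378 + 800746478/3 = 9709851788071/36378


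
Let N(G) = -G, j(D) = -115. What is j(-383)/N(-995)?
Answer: -23/199 ≈ -0.11558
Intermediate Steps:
j(-383)/N(-995) = -115/((-1*(-995))) = -115/995 = -115*1/995 = -23/199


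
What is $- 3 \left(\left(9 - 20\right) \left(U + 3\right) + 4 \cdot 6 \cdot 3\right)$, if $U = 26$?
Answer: $741$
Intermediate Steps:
$- 3 \left(\left(9 - 20\right) \left(U + 3\right) + 4 \cdot 6 \cdot 3\right) = - 3 \left(\left(9 - 20\right) \left(26 + 3\right) + 4 \cdot 6 \cdot 3\right) = - 3 \left(\left(-11\right) 29 + 24 \cdot 3\right) = - 3 \left(-319 + 72\right) = \left(-3\right) \left(-247\right) = 741$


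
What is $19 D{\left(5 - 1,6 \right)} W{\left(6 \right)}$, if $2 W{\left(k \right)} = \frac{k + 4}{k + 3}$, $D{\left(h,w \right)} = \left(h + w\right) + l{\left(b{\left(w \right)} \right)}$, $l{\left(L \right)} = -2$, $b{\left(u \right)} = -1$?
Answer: $\frac{760}{9} \approx 84.444$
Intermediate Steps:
$D{\left(h,w \right)} = -2 + h + w$ ($D{\left(h,w \right)} = \left(h + w\right) - 2 = -2 + h + w$)
$W{\left(k \right)} = \frac{4 + k}{2 \left(3 + k\right)}$ ($W{\left(k \right)} = \frac{\left(k + 4\right) \frac{1}{k + 3}}{2} = \frac{\left(4 + k\right) \frac{1}{3 + k}}{2} = \frac{\frac{1}{3 + k} \left(4 + k\right)}{2} = \frac{4 + k}{2 \left(3 + k\right)}$)
$19 D{\left(5 - 1,6 \right)} W{\left(6 \right)} = 19 \left(-2 + \left(5 - 1\right) + 6\right) \frac{4 + 6}{2 \left(3 + 6\right)} = 19 \left(-2 + \left(5 - 1\right) + 6\right) \frac{1}{2} \cdot \frac{1}{9} \cdot 10 = 19 \left(-2 + 4 + 6\right) \frac{1}{2} \cdot \frac{1}{9} \cdot 10 = 19 \cdot 8 \cdot \frac{5}{9} = 152 \cdot \frac{5}{9} = \frac{760}{9}$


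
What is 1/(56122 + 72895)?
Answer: 1/129017 ≈ 7.7509e-6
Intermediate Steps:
1/(56122 + 72895) = 1/129017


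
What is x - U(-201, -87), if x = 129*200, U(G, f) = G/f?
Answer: 748133/29 ≈ 25798.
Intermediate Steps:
x = 25800
x - U(-201, -87) = 25800 - (-201)/(-87) = 25800 - (-201)*(-1)/87 = 25800 - 1*67/29 = 25800 - 67/29 = 748133/29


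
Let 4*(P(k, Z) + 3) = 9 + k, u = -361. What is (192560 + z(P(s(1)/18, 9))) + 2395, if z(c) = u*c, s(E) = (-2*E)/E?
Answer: 1757122/9 ≈ 1.9524e+5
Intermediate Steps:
s(E) = -2
P(k, Z) = -3/4 + k/4 (P(k, Z) = -3 + (9 + k)/4 = -3 + (9/4 + k/4) = -3/4 + k/4)
z(c) = -361*c
(192560 + z(P(s(1)/18, 9))) + 2395 = (192560 - 361*(-3/4 + (-2/18)/4)) + 2395 = (192560 - 361*(-3/4 + (-2*1/18)/4)) + 2395 = (192560 - 361*(-3/4 + (1/4)*(-1/9))) + 2395 = (192560 - 361*(-3/4 - 1/36)) + 2395 = (192560 - 361*(-7/9)) + 2395 = (192560 + 2527/9) + 2395 = 1735567/9 + 2395 = 1757122/9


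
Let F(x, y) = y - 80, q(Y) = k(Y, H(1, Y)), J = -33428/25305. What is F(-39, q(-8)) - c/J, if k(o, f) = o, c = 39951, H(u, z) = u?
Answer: 1008018391/33428 ≈ 30155.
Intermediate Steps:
J = -33428/25305 (J = -33428*1/25305 = -33428/25305 ≈ -1.3210)
q(Y) = Y
F(x, y) = -80 + y
F(-39, q(-8)) - c/J = (-80 - 8) - 39951/(-33428/25305) = -88 - 39951*(-25305)/33428 = -88 - 1*(-1010960055/33428) = -88 + 1010960055/33428 = 1008018391/33428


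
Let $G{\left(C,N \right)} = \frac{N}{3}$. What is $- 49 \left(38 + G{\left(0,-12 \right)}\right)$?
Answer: $-1666$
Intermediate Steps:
$G{\left(C,N \right)} = \frac{N}{3}$ ($G{\left(C,N \right)} = N \frac{1}{3} = \frac{N}{3}$)
$- 49 \left(38 + G{\left(0,-12 \right)}\right) = - 49 \left(38 + \frac{1}{3} \left(-12\right)\right) = - 49 \left(38 - 4\right) = \left(-49\right) 34 = -1666$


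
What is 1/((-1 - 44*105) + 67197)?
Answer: 1/62576 ≈ 1.5981e-5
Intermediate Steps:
1/((-1 - 44*105) + 67197) = 1/((-1 - 4620) + 67197) = 1/(-4621 + 67197) = 1/62576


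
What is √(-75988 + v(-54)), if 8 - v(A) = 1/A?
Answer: I*√24617514/18 ≈ 275.64*I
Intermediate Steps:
v(A) = 8 - 1/A
√(-75988 + v(-54)) = √(-75988 + (8 - 1/(-54))) = √(-75988 + (8 - 1*(-1/54))) = √(-75988 + (8 + 1/54)) = √(-75988 + 433/54) = √(-4102919/54) = I*√24617514/18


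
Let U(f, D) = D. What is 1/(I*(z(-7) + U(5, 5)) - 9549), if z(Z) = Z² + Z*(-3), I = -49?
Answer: -1/13224 ≈ -7.5620e-5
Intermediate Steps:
z(Z) = Z² - 3*Z
1/(I*(z(-7) + U(5, 5)) - 9549) = 1/(-49*(-7*(-3 - 7) + 5) - 9549) = 1/(-49*(-7*(-10) + 5) - 9549) = 1/(-49*(70 + 5) - 9549) = 1/(-49*75 - 9549) = 1/(-3675 - 9549) = 1/(-13224) = -1/13224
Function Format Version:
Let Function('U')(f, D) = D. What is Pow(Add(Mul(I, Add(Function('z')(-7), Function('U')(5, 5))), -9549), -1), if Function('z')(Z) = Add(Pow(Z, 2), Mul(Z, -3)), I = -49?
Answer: Rational(-1, 13224) ≈ -7.5620e-5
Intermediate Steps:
Function('z')(Z) = Add(Pow(Z, 2), Mul(-3, Z))
Pow(Add(Mul(I, Add(Function('z')(-7), Function('U')(5, 5))), -9549), -1) = Pow(Add(Mul(-49, Add(Mul(-7, Add(-3, -7)), 5)), -9549), -1) = Pow(Add(Mul(-49, Add(Mul(-7, -10), 5)), -9549), -1) = Pow(Add(Mul(-49, Add(70, 5)), -9549), -1) = Pow(Add(Mul(-49, 75), -9549), -1) = Pow(Add(-3675, -9549), -1) = Pow(-13224, -1) = Rational(-1, 13224)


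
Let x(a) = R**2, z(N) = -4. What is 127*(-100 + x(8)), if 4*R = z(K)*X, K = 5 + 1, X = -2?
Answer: -12192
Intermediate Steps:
K = 6
R = 2 (R = (-4*(-2))/4 = (1/4)*8 = 2)
x(a) = 4 (x(a) = 2**2 = 4)
127*(-100 + x(8)) = 127*(-100 + 4) = 127*(-96) = -12192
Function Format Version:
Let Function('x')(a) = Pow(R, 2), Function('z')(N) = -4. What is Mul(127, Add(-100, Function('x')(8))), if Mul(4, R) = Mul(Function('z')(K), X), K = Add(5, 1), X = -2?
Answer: -12192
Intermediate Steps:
K = 6
R = 2 (R = Mul(Rational(1, 4), Mul(-4, -2)) = Mul(Rational(1, 4), 8) = 2)
Function('x')(a) = 4 (Function('x')(a) = Pow(2, 2) = 4)
Mul(127, Add(-100, Function('x')(8))) = Mul(127, Add(-100, 4)) = Mul(127, -96) = -12192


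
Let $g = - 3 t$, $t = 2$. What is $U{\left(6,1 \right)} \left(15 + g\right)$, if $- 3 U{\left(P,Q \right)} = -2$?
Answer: $6$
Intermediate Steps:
$g = -6$ ($g = \left(-3\right) 2 = -6$)
$U{\left(P,Q \right)} = \frac{2}{3}$ ($U{\left(P,Q \right)} = \left(- \frac{1}{3}\right) \left(-2\right) = \frac{2}{3}$)
$U{\left(6,1 \right)} \left(15 + g\right) = \frac{2 \left(15 - 6\right)}{3} = \frac{2}{3} \cdot 9 = 6$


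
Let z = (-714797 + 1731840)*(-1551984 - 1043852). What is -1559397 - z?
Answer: 2640075273551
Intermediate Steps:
z = -2640076832948 (z = 1017043*(-2595836) = -2640076832948)
-1559397 - z = -1559397 - 1*(-2640076832948) = -1559397 + 2640076832948 = 2640075273551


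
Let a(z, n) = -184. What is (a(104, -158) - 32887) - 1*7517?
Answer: -40588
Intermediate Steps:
(a(104, -158) - 32887) - 1*7517 = (-184 - 32887) - 1*7517 = -33071 - 7517 = -40588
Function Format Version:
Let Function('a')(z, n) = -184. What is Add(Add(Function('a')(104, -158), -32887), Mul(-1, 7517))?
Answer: -40588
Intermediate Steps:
Add(Add(Function('a')(104, -158), -32887), Mul(-1, 7517)) = Add(Add(-184, -32887), Mul(-1, 7517)) = Add(-33071, -7517) = -40588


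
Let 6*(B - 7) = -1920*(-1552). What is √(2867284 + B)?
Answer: √3363931 ≈ 1834.1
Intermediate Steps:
B = 496647 (B = 7 + (-1920*(-1552))/6 = 7 + (⅙)*2979840 = 7 + 496640 = 496647)
√(2867284 + B) = √(2867284 + 496647) = √3363931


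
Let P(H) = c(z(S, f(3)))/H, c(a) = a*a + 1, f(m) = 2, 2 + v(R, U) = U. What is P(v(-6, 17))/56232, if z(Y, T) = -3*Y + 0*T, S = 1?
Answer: 1/84348 ≈ 1.1856e-5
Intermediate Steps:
v(R, U) = -2 + U
z(Y, T) = -3*Y (z(Y, T) = -3*Y + 0 = -3*Y)
c(a) = 1 + a**2 (c(a) = a**2 + 1 = 1 + a**2)
P(H) = 10/H (P(H) = (1 + (-3*1)**2)/H = (1 + (-3)**2)/H = (1 + 9)/H = 10/H)
P(v(-6, 17))/56232 = (10/(-2 + 17))/56232 = (10/15)*(1/56232) = (10*(1/15))*(1/56232) = (2/3)*(1/56232) = 1/84348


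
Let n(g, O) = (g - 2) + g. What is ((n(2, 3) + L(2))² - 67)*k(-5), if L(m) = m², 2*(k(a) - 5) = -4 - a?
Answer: -341/2 ≈ -170.50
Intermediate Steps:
k(a) = 3 - a/2 (k(a) = 5 + (-4 - a)/2 = 5 + (-2 - a/2) = 3 - a/2)
n(g, O) = -2 + 2*g (n(g, O) = (-2 + g) + g = -2 + 2*g)
((n(2, 3) + L(2))² - 67)*k(-5) = (((-2 + 2*2) + 2²)² - 67)*(3 - ½*(-5)) = (((-2 + 4) + 4)² - 67)*(3 + 5/2) = ((2 + 4)² - 67)*(11/2) = (6² - 67)*(11/2) = (36 - 67)*(11/2) = -31*11/2 = -341/2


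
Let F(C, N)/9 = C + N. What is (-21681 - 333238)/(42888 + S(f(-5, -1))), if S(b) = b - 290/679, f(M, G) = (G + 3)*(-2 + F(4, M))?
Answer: -240990001/29105724 ≈ -8.2798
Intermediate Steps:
F(C, N) = 9*C + 9*N (F(C, N) = 9*(C + N) = 9*C + 9*N)
f(M, G) = (3 + G)*(34 + 9*M) (f(M, G) = (G + 3)*(-2 + (9*4 + 9*M)) = (3 + G)*(-2 + (36 + 9*M)) = (3 + G)*(34 + 9*M))
S(b) = -290/679 + b (S(b) = b - 290*1/679 = b - 290/679 = -290/679 + b)
(-21681 - 333238)/(42888 + S(f(-5, -1))) = (-21681 - 333238)/(42888 + (-290/679 + (102 + 27*(-5) + 34*(-1) + 9*(-1)*(-5)))) = -354919/(42888 + (-290/679 + (102 - 135 - 34 + 45))) = -354919/(42888 + (-290/679 - 22)) = -354919/(42888 - 15228/679) = -354919/29105724/679 = -354919*679/29105724 = -240990001/29105724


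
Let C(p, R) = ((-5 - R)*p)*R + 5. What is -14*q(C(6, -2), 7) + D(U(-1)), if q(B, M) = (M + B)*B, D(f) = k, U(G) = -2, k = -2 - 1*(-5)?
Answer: -27549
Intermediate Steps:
k = 3 (k = -2 + 5 = 3)
D(f) = 3
C(p, R) = 5 + R*p*(-5 - R) (C(p, R) = (p*(-5 - R))*R + 5 = R*p*(-5 - R) + 5 = 5 + R*p*(-5 - R))
q(B, M) = B*(B + M) (q(B, M) = (B + M)*B = B*(B + M))
-14*q(C(6, -2), 7) + D(U(-1)) = -14*(5 - 1*6*(-2)² - 5*(-2)*6)*((5 - 1*6*(-2)² - 5*(-2)*6) + 7) + 3 = -14*(5 - 1*6*4 + 60)*((5 - 1*6*4 + 60) + 7) + 3 = -14*(5 - 24 + 60)*((5 - 24 + 60) + 7) + 3 = -574*(41 + 7) + 3 = -574*48 + 3 = -14*1968 + 3 = -27552 + 3 = -27549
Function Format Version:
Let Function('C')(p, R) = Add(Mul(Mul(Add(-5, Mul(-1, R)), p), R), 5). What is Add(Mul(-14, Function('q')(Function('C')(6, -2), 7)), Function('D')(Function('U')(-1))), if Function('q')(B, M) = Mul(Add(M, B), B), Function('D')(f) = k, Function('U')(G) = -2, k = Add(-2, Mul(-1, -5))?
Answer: -27549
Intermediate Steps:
k = 3 (k = Add(-2, 5) = 3)
Function('D')(f) = 3
Function('C')(p, R) = Add(5, Mul(R, p, Add(-5, Mul(-1, R)))) (Function('C')(p, R) = Add(Mul(Mul(p, Add(-5, Mul(-1, R))), R), 5) = Add(Mul(R, p, Add(-5, Mul(-1, R))), 5) = Add(5, Mul(R, p, Add(-5, Mul(-1, R)))))
Function('q')(B, M) = Mul(B, Add(B, M)) (Function('q')(B, M) = Mul(Add(B, M), B) = Mul(B, Add(B, M)))
Add(Mul(-14, Function('q')(Function('C')(6, -2), 7)), Function('D')(Function('U')(-1))) = Add(Mul(-14, Mul(Add(5, Mul(-1, 6, Pow(-2, 2)), Mul(-5, -2, 6)), Add(Add(5, Mul(-1, 6, Pow(-2, 2)), Mul(-5, -2, 6)), 7))), 3) = Add(Mul(-14, Mul(Add(5, Mul(-1, 6, 4), 60), Add(Add(5, Mul(-1, 6, 4), 60), 7))), 3) = Add(Mul(-14, Mul(Add(5, -24, 60), Add(Add(5, -24, 60), 7))), 3) = Add(Mul(-14, Mul(41, Add(41, 7))), 3) = Add(Mul(-14, Mul(41, 48)), 3) = Add(Mul(-14, 1968), 3) = Add(-27552, 3) = -27549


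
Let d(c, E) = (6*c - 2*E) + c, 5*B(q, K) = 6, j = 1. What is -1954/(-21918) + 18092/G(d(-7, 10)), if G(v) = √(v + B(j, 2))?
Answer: 977/10959 - 18092*I*√1695/339 ≈ 0.08915 - 2197.2*I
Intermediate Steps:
B(q, K) = 6/5 (B(q, K) = (⅕)*6 = 6/5)
d(c, E) = -2*E + 7*c (d(c, E) = (-2*E + 6*c) + c = -2*E + 7*c)
G(v) = √(6/5 + v) (G(v) = √(v + 6/5) = √(6/5 + v))
-1954/(-21918) + 18092/G(d(-7, 10)) = -1954/(-21918) + 18092/((√(30 + 25*(-2*10 + 7*(-7)))/5)) = -1954*(-1/21918) + 18092/((√(30 + 25*(-20 - 49))/5)) = 977/10959 + 18092/((√(30 + 25*(-69))/5)) = 977/10959 + 18092/((√(30 - 1725)/5)) = 977/10959 + 18092/((√(-1695)/5)) = 977/10959 + 18092/(((I*√1695)/5)) = 977/10959 + 18092/((I*√1695/5)) = 977/10959 + 18092*(-I*√1695/339) = 977/10959 - 18092*I*√1695/339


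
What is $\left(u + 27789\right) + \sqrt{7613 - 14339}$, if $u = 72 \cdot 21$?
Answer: $29301 + i \sqrt{6726} \approx 29301.0 + 82.012 i$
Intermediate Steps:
$u = 1512$
$\left(u + 27789\right) + \sqrt{7613 - 14339} = \left(1512 + 27789\right) + \sqrt{7613 - 14339} = 29301 + \sqrt{-6726} = 29301 + i \sqrt{6726}$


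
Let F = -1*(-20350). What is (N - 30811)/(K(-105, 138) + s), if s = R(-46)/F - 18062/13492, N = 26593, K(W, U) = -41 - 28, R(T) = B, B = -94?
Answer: 96508613300/1609468479 ≈ 59.963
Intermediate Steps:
R(T) = -94
K(W, U) = -69
F = 20350
s = -92207487/68640550 (s = -94/20350 - 18062/13492 = -94*1/20350 - 18062*1/13492 = -47/10175 - 9031/6746 = -92207487/68640550 ≈ -1.3433)
(N - 30811)/(K(-105, 138) + s) = (26593 - 30811)/(-69 - 92207487/68640550) = -4218/(-4828405437/68640550) = -4218*(-68640550/4828405437) = 96508613300/1609468479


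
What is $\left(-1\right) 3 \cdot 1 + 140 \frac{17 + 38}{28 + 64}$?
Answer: $\frac{1856}{23} \approx 80.696$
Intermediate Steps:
$\left(-1\right) 3 \cdot 1 + 140 \frac{17 + 38}{28 + 64} = \left(-3\right) 1 + 140 \cdot \frac{55}{92} = -3 + 140 \cdot 55 \cdot \frac{1}{92} = -3 + 140 \cdot \frac{55}{92} = -3 + \frac{1925}{23} = \frac{1856}{23}$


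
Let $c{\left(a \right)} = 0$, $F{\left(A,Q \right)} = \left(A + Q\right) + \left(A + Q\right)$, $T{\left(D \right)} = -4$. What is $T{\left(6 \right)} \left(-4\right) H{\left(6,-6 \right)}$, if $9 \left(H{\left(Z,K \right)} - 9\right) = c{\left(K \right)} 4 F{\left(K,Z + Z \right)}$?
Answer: $144$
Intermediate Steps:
$F{\left(A,Q \right)} = 2 A + 2 Q$
$H{\left(Z,K \right)} = 9$ ($H{\left(Z,K \right)} = 9 + \frac{0 \cdot 4 \left(2 K + 2 \left(Z + Z\right)\right)}{9} = 9 + \frac{0 \left(2 K + 2 \cdot 2 Z\right)}{9} = 9 + \frac{0 \left(2 K + 4 Z\right)}{9} = 9 + \frac{1}{9} \cdot 0 = 9 + 0 = 9$)
$T{\left(6 \right)} \left(-4\right) H{\left(6,-6 \right)} = \left(-4\right) \left(-4\right) 9 = 16 \cdot 9 = 144$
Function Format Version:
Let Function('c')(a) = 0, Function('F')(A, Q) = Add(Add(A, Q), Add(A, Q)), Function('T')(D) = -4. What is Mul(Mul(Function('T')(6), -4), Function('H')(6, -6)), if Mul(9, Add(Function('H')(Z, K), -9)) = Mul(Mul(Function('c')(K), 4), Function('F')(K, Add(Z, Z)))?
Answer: 144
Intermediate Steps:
Function('F')(A, Q) = Add(Mul(2, A), Mul(2, Q))
Function('H')(Z, K) = 9 (Function('H')(Z, K) = Add(9, Mul(Rational(1, 9), Mul(Mul(0, 4), Add(Mul(2, K), Mul(2, Add(Z, Z)))))) = Add(9, Mul(Rational(1, 9), Mul(0, Add(Mul(2, K), Mul(2, Mul(2, Z)))))) = Add(9, Mul(Rational(1, 9), Mul(0, Add(Mul(2, K), Mul(4, Z))))) = Add(9, Mul(Rational(1, 9), 0)) = Add(9, 0) = 9)
Mul(Mul(Function('T')(6), -4), Function('H')(6, -6)) = Mul(Mul(-4, -4), 9) = Mul(16, 9) = 144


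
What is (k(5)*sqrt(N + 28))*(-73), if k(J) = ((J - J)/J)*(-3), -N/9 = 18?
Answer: 0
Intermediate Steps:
N = -162 (N = -9*18 = -162)
k(J) = 0 (k(J) = (0/J)*(-3) = 0*(-3) = 0)
(k(5)*sqrt(N + 28))*(-73) = (0*sqrt(-162 + 28))*(-73) = (0*sqrt(-134))*(-73) = (0*(I*sqrt(134)))*(-73) = 0*(-73) = 0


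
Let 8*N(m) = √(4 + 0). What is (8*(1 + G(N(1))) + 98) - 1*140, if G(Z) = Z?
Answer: -32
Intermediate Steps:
N(m) = ¼ (N(m) = √(4 + 0)/8 = √4/8 = (⅛)*2 = ¼)
(8*(1 + G(N(1))) + 98) - 1*140 = (8*(1 + ¼) + 98) - 1*140 = (8*(5/4) + 98) - 140 = (10 + 98) - 140 = 108 - 140 = -32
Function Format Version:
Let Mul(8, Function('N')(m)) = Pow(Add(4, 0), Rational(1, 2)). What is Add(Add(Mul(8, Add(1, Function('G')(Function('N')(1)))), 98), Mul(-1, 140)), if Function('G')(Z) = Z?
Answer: -32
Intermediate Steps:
Function('N')(m) = Rational(1, 4) (Function('N')(m) = Mul(Rational(1, 8), Pow(Add(4, 0), Rational(1, 2))) = Mul(Rational(1, 8), Pow(4, Rational(1, 2))) = Mul(Rational(1, 8), 2) = Rational(1, 4))
Add(Add(Mul(8, Add(1, Function('G')(Function('N')(1)))), 98), Mul(-1, 140)) = Add(Add(Mul(8, Add(1, Rational(1, 4))), 98), Mul(-1, 140)) = Add(Add(Mul(8, Rational(5, 4)), 98), -140) = Add(Add(10, 98), -140) = Add(108, -140) = -32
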